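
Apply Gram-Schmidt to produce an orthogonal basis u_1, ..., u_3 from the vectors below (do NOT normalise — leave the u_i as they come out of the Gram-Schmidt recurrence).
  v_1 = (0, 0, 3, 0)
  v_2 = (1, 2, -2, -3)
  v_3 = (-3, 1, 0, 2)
Orthogonal basis:
  u_1 = (0, 0, 3, 0)
  u_2 = (1, 2, 0, -3)
  u_3 = (-5/2, 2, 0, 1/2)

Apply the Gram-Schmidt recurrence
  u_1 = v_1
  u_i = v_i − Σ_{j<i} ((v_i · u_j) / (u_j · u_j)) · u_j.

Step by step this gives:
  u_1 = (0, 0, 3, 0)
  u_2 = (1, 2, 0, -3)
  u_3 = (-5/2, 2, 0, 1/2)

Orthogonality check:
  u_2 · u_1 = 0 (should be 0)
  u_3 · u_1 = 0 (should be 0)
  u_3 · u_2 = 0 (should be 0)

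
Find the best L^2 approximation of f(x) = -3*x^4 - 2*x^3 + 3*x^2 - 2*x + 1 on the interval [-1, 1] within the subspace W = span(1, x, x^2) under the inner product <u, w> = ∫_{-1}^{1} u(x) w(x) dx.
g(x) = 3*x^2/7 - 16*x/5 + 44/35

The best approximation g ∈ W is the orthogonal projection of f onto W. Writing g = a_0 + a_1 x + a_2 x^2, the coefficients solve the normal equations G · a = b where
  G_{ij} = <φ_i, φ_j> and b_i = <f, φ_i>, with φ_0 = 1, φ_1 = x, φ_2 = x^2.
G =
  [2, 0, 2/3]
  [0, 2/3, 0]
  [2/3, 0, 2/5],
b = (14/5, -32/15, 106/105).
Solving gives a_0 = 44/35, a_1 = -16/5, a_2 = 3/7, so
  g(x) = 3*x^2/7 - 16*x/5 + 44/35.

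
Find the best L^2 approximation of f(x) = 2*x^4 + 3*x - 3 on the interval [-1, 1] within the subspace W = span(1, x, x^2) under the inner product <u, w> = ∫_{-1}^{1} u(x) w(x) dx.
g(x) = 12*x^2/7 + 3*x - 111/35

The best approximation g ∈ W is the orthogonal projection of f onto W. Writing g = a_0 + a_1 x + a_2 x^2, the coefficients solve the normal equations G · a = b where
  G_{ij} = <φ_i, φ_j> and b_i = <f, φ_i>, with φ_0 = 1, φ_1 = x, φ_2 = x^2.
G =
  [2, 0, 2/3]
  [0, 2/3, 0]
  [2/3, 0, 2/5],
b = (-26/5, 2, -10/7).
Solving gives a_0 = -111/35, a_1 = 3, a_2 = 12/7, so
  g(x) = 12*x^2/7 + 3*x - 111/35.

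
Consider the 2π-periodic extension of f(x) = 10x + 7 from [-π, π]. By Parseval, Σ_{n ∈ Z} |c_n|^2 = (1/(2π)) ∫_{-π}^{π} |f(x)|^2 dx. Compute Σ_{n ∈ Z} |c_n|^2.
Σ |c_n|^2 = 100π^2/3 + 49

Expand and integrate term by term over [-π, π]:
  ∫ (10x)^2 dx = 100·(2π^3/3); ∫ 2·10·(7)·x dx = 0 (odd integrand); ∫ 7^2 dx = 49·2π.
So (1/(2π)) ∫_{-π}^{π} (10x + 7)^2 dx = 100π^2/3 + 49 = 100π^2/3 + 49.
Parseval ⇒ Σ |c_n|^2 = 100π^2/3 + 49.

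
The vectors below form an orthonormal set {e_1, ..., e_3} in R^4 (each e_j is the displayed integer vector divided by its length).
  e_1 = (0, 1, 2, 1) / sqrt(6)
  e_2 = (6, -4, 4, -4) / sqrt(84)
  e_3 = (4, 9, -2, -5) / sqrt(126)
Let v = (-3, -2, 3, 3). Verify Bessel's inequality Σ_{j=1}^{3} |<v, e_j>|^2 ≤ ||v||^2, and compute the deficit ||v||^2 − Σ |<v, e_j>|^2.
Σ |<v, e_j>|^2 = 30; ||v||^2 = 31; deficit = 1

Write each e_j = u_j / sqrt(<u_j, u_j>) where u_j is the displayed integer vector. Then <v, e_j> = <v, u_j> / sqrt(<u_j, u_j>), so |<v, e_j>|^2 = <v, u_j>^2 / <u_j, u_j>.
Coefficients: <v, e_1> = 7/sqrt(6), <v, e_2> = -10/sqrt(84), <v, e_3> = -51/sqrt(126).
Square and sum: Σ |<v, e_j>|^2 = 30.
Compute ||v||^2 = v·v = 31.
Deficit = 31 − 30 = 1 ≥ 0, confirming Bessel's inequality. (The deficit equals ||v − Σ <v,e_j> e_j||^2, the squared distance from v to span{e_j}.)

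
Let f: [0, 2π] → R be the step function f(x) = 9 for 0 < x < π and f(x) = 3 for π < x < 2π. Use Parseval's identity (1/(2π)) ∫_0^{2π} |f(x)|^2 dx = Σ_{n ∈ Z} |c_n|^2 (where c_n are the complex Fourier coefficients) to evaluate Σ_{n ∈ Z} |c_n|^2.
Σ |c_n|^2 = 45

Parseval equates the L^2 energy of f (normalised by 1/(2π)) with the ℓ^2 sum of its Fourier coefficients: (1/(2π)) ∫_0^{2π} |f|^2 = Σ |c_n|^2.
Compute the left side: (1/(2π)) [∫_0^π 9^2 dx + ∫_π^{2π} 3^2 dx] = (1/(2π)) · (81π + 9π) = (81 + 9)/2 = 45.
So Σ_{n ∈ Z} |c_n|^2 = 45.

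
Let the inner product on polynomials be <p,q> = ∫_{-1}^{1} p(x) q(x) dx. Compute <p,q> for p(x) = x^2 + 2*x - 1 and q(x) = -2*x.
<p,q> = -8/3

Expand the product: p(x)·q(x) = -2*x^3 - 4*x^2 + 2*x.
∫_{-1}^{1} of each monomial x^k gives [2/(k+1) if k even, 0 if k odd]. Integrating term-by-term (or equivalently evaluating the antiderivative F(x) = -x^4/2 - 4*x^3/3 + x^2 at the endpoints):
  F(1) − F(−1) = -5/6 − (11/6) = -8/3.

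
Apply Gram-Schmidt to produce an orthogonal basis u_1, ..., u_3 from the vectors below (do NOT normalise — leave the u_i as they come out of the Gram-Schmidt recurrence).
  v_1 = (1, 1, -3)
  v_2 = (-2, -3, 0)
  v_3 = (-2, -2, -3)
Orthogonal basis:
  u_1 = (1, 1, -3)
  u_2 = (-17/11, -28/11, -15/11)
  u_3 = (-81/118, 27/59, -9/118)

Apply the Gram-Schmidt recurrence
  u_1 = v_1
  u_i = v_i − Σ_{j<i} ((v_i · u_j) / (u_j · u_j)) · u_j.

Step by step this gives:
  u_1 = (1, 1, -3)
  u_2 = (-17/11, -28/11, -15/11)
  u_3 = (-81/118, 27/59, -9/118)

Orthogonality check:
  u_2 · u_1 = 0 (should be 0)
  u_3 · u_1 = 0 (should be 0)
  u_3 · u_2 = 0 (should be 0)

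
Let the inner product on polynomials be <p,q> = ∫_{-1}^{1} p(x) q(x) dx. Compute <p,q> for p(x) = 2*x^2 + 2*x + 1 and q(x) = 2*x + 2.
<p,q> = 28/3

Expand the product: p(x)·q(x) = 4*x^3 + 8*x^2 + 6*x + 2.
∫_{-1}^{1} of each monomial x^k gives [2/(k+1) if k even, 0 if k odd]. Integrating term-by-term (or equivalently evaluating the antiderivative F(x) = x^4 + 8*x^3/3 + 3*x^2 + 2*x at the endpoints):
  F(1) − F(−1) = 26/3 − (-2/3) = 28/3.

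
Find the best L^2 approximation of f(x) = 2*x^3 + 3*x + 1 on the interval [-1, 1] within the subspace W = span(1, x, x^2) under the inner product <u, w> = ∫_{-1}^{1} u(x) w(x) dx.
g(x) = 21*x/5 + 1

The best approximation g ∈ W is the orthogonal projection of f onto W. Writing g = a_0 + a_1 x + a_2 x^2, the coefficients solve the normal equations G · a = b where
  G_{ij} = <φ_i, φ_j> and b_i = <f, φ_i>, with φ_0 = 1, φ_1 = x, φ_2 = x^2.
G =
  [2, 0, 2/3]
  [0, 2/3, 0]
  [2/3, 0, 2/5],
b = (2, 14/5, 2/3).
Solving gives a_0 = 1, a_1 = 21/5, a_2 = 0, so
  g(x) = 21*x/5 + 1.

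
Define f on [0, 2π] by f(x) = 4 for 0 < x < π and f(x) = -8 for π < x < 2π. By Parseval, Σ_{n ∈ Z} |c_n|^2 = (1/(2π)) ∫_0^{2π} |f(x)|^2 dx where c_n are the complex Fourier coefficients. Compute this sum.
Σ |c_n|^2 = 40

Parseval equates the L^2 energy of f (normalised by 1/(2π)) with the ℓ^2 sum of its Fourier coefficients: (1/(2π)) ∫_0^{2π} |f|^2 = Σ |c_n|^2.
Compute the left side: (1/(2π)) [∫_0^π 4^2 dx + ∫_π^{2π} (-8)^2 dx] = (1/(2π)) · (16π + 64π) = (16 + 64)/2 = 40.
So Σ_{n ∈ Z} |c_n|^2 = 40.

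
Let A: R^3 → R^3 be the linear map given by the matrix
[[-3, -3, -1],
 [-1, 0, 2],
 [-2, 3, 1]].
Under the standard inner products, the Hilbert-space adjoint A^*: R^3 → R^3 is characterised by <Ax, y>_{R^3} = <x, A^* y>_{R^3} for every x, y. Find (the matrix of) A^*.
A^* = A^T =
[[-3, -1, -2],
 [-3, 0, 3],
 [-1, 2, 1]]

For real matrices with standard dot products, the defining identity <Ax, y> = <x, A^* y> gives (Ax)^T y = x^T (A^*) y, i.e. x^T A^T y = x^T (A^*) y. Since this holds for all x, y, we must have A^* = A^T. Therefore
A^* =
[[-3, -1, -2],
 [-3, 0, 3],
 [-1, 2, 1]].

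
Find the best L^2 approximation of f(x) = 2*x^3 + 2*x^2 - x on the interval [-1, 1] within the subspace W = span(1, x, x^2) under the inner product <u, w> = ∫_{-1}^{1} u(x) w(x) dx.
g(x) = 2*x^2 + x/5

The best approximation g ∈ W is the orthogonal projection of f onto W. Writing g = a_0 + a_1 x + a_2 x^2, the coefficients solve the normal equations G · a = b where
  G_{ij} = <φ_i, φ_j> and b_i = <f, φ_i>, with φ_0 = 1, φ_1 = x, φ_2 = x^2.
G =
  [2, 0, 2/3]
  [0, 2/3, 0]
  [2/3, 0, 2/5],
b = (4/3, 2/15, 4/5).
Solving gives a_0 = 0, a_1 = 1/5, a_2 = 2, so
  g(x) = 2*x^2 + x/5.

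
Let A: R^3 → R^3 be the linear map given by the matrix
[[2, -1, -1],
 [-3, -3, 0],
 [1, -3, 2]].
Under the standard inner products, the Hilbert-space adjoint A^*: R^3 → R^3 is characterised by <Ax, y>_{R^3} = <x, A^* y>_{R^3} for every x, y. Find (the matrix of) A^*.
A^* = A^T =
[[2, -3, 1],
 [-1, -3, -3],
 [-1, 0, 2]]

For real matrices with standard dot products, the defining identity <Ax, y> = <x, A^* y> gives (Ax)^T y = x^T (A^*) y, i.e. x^T A^T y = x^T (A^*) y. Since this holds for all x, y, we must have A^* = A^T. Therefore
A^* =
[[2, -3, 1],
 [-1, -3, -3],
 [-1, 0, 2]].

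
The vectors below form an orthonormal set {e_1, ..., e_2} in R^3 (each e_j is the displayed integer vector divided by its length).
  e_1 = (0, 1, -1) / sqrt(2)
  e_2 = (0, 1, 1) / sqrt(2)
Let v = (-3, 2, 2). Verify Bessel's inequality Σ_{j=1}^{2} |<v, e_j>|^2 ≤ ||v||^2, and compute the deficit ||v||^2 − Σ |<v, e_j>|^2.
Σ |<v, e_j>|^2 = 8; ||v||^2 = 17; deficit = 9

Write each e_j = u_j / sqrt(<u_j, u_j>) where u_j is the displayed integer vector. Then <v, e_j> = <v, u_j> / sqrt(<u_j, u_j>), so |<v, e_j>|^2 = <v, u_j>^2 / <u_j, u_j>.
Coefficients: <v, e_1> = 0/sqrt(2), <v, e_2> = 4/sqrt(2).
Square and sum: Σ |<v, e_j>|^2 = 8.
Compute ||v||^2 = v·v = 17.
Deficit = 17 − 8 = 9 ≥ 0, confirming Bessel's inequality. (The deficit equals ||v − Σ <v,e_j> e_j||^2, the squared distance from v to span{e_j}.)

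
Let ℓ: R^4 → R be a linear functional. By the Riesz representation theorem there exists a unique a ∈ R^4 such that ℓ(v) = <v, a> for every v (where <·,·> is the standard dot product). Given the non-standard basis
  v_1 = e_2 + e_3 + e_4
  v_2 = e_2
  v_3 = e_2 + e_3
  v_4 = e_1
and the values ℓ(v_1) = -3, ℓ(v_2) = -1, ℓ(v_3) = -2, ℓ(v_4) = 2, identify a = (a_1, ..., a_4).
a = (2, -1, -1, -1)

Write a = (a_1, ..., a_4) in the standard basis. For each basis vector v_i, ℓ(v_i) = <v_i, a> is a linear equation in the a_j's. Collect the n equations into a matrix system V a = ℓ, where row i of V is v_i (expressed in the standard basis). Since V is invertible (lower-triangular with 1s on the diagonal, up to permutation), solve by back-substitution:
  V =
[[0, 1, 1, 1],
 [0, 1, 0, 0],
 [0, 1, 1, 0],
 [1, 0, 0, 0]]
  V a = (-3, -1, -2, 2)
Solving gives a = (2, -1, -1, -1).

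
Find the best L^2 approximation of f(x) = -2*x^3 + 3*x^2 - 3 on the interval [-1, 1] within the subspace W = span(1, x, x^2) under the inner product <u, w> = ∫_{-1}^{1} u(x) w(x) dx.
g(x) = 3*x^2 - 6*x/5 - 3

The best approximation g ∈ W is the orthogonal projection of f onto W. Writing g = a_0 + a_1 x + a_2 x^2, the coefficients solve the normal equations G · a = b where
  G_{ij} = <φ_i, φ_j> and b_i = <f, φ_i>, with φ_0 = 1, φ_1 = x, φ_2 = x^2.
G =
  [2, 0, 2/3]
  [0, 2/3, 0]
  [2/3, 0, 2/5],
b = (-4, -4/5, -4/5).
Solving gives a_0 = -3, a_1 = -6/5, a_2 = 3, so
  g(x) = 3*x^2 - 6*x/5 - 3.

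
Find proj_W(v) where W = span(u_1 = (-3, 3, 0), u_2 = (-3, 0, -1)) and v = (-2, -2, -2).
proj_W(v) = (-24/11, -24/11, -16/11)

Set up U = [u_1 | ... | u_2] ∈ R^(3×2). The projector onto W = col(U) is P = U (U^T U)^(-1) U^T.
Compute U^T U =
  [18, 9]
  [9, 10],
and U^T v = (0, 8).
Solve U^T U · c = U^T v for the coefficients: c = (-8/11, 16/11). The projection is proj_W(v) = U c.
Check: (v - proj_W(v)) · u_1 = 0  (should be 0).
Check: (v - proj_W(v)) · u_2 = 0  (should be 0).
Result: proj_W(v) = (-24/11, -24/11, -16/11).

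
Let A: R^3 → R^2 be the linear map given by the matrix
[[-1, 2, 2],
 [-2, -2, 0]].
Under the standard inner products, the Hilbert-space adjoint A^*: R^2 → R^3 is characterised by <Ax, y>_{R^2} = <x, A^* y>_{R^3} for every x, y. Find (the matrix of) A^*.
A^* = A^T =
[[-1, -2],
 [2, -2],
 [2, 0]]

For real matrices with standard dot products, the defining identity <Ax, y> = <x, A^* y> gives (Ax)^T y = x^T (A^*) y, i.e. x^T A^T y = x^T (A^*) y. Since this holds for all x, y, we must have A^* = A^T. Therefore
A^* =
[[-1, -2],
 [2, -2],
 [2, 0]].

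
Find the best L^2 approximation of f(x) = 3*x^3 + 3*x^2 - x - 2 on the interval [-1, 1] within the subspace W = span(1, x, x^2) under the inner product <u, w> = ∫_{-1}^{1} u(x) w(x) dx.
g(x) = 3*x^2 + 4*x/5 - 2

The best approximation g ∈ W is the orthogonal projection of f onto W. Writing g = a_0 + a_1 x + a_2 x^2, the coefficients solve the normal equations G · a = b where
  G_{ij} = <φ_i, φ_j> and b_i = <f, φ_i>, with φ_0 = 1, φ_1 = x, φ_2 = x^2.
G =
  [2, 0, 2/3]
  [0, 2/3, 0]
  [2/3, 0, 2/5],
b = (-2, 8/15, -2/15).
Solving gives a_0 = -2, a_1 = 4/5, a_2 = 3, so
  g(x) = 3*x^2 + 4*x/5 - 2.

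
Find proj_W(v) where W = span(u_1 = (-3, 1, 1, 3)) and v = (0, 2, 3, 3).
proj_W(v) = (-21/10, 7/10, 7/10, 21/10)

Set up U = [u_1 | ... | u_1] ∈ R^(4×1). The projector onto W = col(U) is P = U (U^T U)^(-1) U^T.
Compute U^T U =
  [20],
and U^T v = (14).
Solve U^T U · c = U^T v for the coefficients: c = (7/10). The projection is proj_W(v) = U c.
Check: (v - proj_W(v)) · u_1 = 0  (should be 0).
Result: proj_W(v) = (-21/10, 7/10, 7/10, 21/10).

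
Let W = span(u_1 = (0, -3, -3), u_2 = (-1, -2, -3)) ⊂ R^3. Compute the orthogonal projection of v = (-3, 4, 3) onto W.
proj_W(v) = (-7/3, 14/3, 7/3)

Set up U = [u_1 | ... | u_2] ∈ R^(3×2). The projector onto W = col(U) is P = U (U^T U)^(-1) U^T.
Compute U^T U =
  [18, 15]
  [15, 14],
and U^T v = (-21, -14).
Solve U^T U · c = U^T v for the coefficients: c = (-28/9, 7/3). The projection is proj_W(v) = U c.
Check: (v - proj_W(v)) · u_1 = 0  (should be 0).
Check: (v - proj_W(v)) · u_2 = 0  (should be 0).
Result: proj_W(v) = (-7/3, 14/3, 7/3).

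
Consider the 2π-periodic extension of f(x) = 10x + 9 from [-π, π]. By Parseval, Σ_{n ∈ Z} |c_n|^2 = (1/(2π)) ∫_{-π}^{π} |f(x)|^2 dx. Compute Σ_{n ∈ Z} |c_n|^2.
Σ |c_n|^2 = 100π^2/3 + 81

Expand and integrate term by term over [-π, π]:
  ∫ (10x)^2 dx = 100·(2π^3/3); ∫ 2·10·(9)·x dx = 0 (odd integrand); ∫ 9^2 dx = 81·2π.
So (1/(2π)) ∫_{-π}^{π} (10x + 9)^2 dx = 100π^2/3 + 81 = 100π^2/3 + 81.
Parseval ⇒ Σ |c_n|^2 = 100π^2/3 + 81.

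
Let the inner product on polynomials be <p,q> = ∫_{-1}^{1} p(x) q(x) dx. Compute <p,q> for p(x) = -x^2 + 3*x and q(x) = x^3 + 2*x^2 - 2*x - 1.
<p,q> = -44/15

Expand the product: p(x)·q(x) = -x^5 + x^4 + 8*x^3 - 5*x^2 - 3*x.
∫_{-1}^{1} of each monomial x^k gives [2/(k+1) if k even, 0 if k odd]. Integrating term-by-term (or equivalently evaluating the antiderivative F(x) = -x^6/6 + x^5/5 + 2*x^4 - 5*x^3/3 - 3*x^2/2 at the endpoints):
  F(1) − F(−1) = -17/15 − (9/5) = -44/15.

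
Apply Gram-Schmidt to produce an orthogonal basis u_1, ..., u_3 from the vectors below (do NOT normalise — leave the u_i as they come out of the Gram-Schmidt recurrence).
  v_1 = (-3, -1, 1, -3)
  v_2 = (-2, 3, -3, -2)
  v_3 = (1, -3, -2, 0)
Orthogonal basis:
  u_1 = (-3, -1, 1, -3)
  u_2 = (-11/10, 33/10, -33/10, -11/10)
  u_3 = (1/2, -5/2, -5/2, -1/2)

Apply the Gram-Schmidt recurrence
  u_1 = v_1
  u_i = v_i − Σ_{j<i} ((v_i · u_j) / (u_j · u_j)) · u_j.

Step by step this gives:
  u_1 = (-3, -1, 1, -3)
  u_2 = (-11/10, 33/10, -33/10, -11/10)
  u_3 = (1/2, -5/2, -5/2, -1/2)

Orthogonality check:
  u_2 · u_1 = 0 (should be 0)
  u_3 · u_1 = 0 (should be 0)
  u_3 · u_2 = 0 (should be 0)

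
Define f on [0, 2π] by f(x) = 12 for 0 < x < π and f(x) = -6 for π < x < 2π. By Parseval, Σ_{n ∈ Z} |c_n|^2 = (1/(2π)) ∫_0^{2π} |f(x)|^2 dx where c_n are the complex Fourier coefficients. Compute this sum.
Σ |c_n|^2 = 90

Parseval equates the L^2 energy of f (normalised by 1/(2π)) with the ℓ^2 sum of its Fourier coefficients: (1/(2π)) ∫_0^{2π} |f|^2 = Σ |c_n|^2.
Compute the left side: (1/(2π)) [∫_0^π 12^2 dx + ∫_π^{2π} (-6)^2 dx] = (1/(2π)) · (144π + 36π) = (144 + 36)/2 = 90.
So Σ_{n ∈ Z} |c_n|^2 = 90.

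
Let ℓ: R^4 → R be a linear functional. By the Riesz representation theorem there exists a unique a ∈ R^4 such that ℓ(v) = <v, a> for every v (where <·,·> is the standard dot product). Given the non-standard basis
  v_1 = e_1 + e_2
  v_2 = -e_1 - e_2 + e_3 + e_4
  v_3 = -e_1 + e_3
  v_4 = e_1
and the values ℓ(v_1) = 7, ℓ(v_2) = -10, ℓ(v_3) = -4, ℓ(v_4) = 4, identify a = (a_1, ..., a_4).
a = (4, 3, 0, -3)

Write a = (a_1, ..., a_4) in the standard basis. For each basis vector v_i, ℓ(v_i) = <v_i, a> is a linear equation in the a_j's. Collect the n equations into a matrix system V a = ℓ, where row i of V is v_i (expressed in the standard basis). Since V is invertible (lower-triangular with 1s on the diagonal, up to permutation), solve by back-substitution:
  V =
[[1, 1, 0, 0],
 [-1, -1, 1, 1],
 [-1, 0, 1, 0],
 [1, 0, 0, 0]]
  V a = (7, -10, -4, 4)
Solving gives a = (4, 3, 0, -3).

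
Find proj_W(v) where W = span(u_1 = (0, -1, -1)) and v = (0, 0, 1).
proj_W(v) = (0, 1/2, 1/2)

Set up U = [u_1 | ... | u_1] ∈ R^(3×1). The projector onto W = col(U) is P = U (U^T U)^(-1) U^T.
Compute U^T U =
  [2],
and U^T v = (-1).
Solve U^T U · c = U^T v for the coefficients: c = (-1/2). The projection is proj_W(v) = U c.
Check: (v - proj_W(v)) · u_1 = 0  (should be 0).
Result: proj_W(v) = (0, 1/2, 1/2).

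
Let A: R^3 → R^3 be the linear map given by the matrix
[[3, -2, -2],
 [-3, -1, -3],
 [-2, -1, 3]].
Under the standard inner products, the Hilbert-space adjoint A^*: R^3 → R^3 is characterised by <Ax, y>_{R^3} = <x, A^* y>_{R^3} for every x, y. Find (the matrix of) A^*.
A^* = A^T =
[[3, -3, -2],
 [-2, -1, -1],
 [-2, -3, 3]]

For real matrices with standard dot products, the defining identity <Ax, y> = <x, A^* y> gives (Ax)^T y = x^T (A^*) y, i.e. x^T A^T y = x^T (A^*) y. Since this holds for all x, y, we must have A^* = A^T. Therefore
A^* =
[[3, -3, -2],
 [-2, -1, -1],
 [-2, -3, 3]].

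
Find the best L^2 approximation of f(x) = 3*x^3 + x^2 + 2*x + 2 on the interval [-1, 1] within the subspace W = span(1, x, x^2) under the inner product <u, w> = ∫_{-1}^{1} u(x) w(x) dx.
g(x) = x^2 + 19*x/5 + 2

The best approximation g ∈ W is the orthogonal projection of f onto W. Writing g = a_0 + a_1 x + a_2 x^2, the coefficients solve the normal equations G · a = b where
  G_{ij} = <φ_i, φ_j> and b_i = <f, φ_i>, with φ_0 = 1, φ_1 = x, φ_2 = x^2.
G =
  [2, 0, 2/3]
  [0, 2/3, 0]
  [2/3, 0, 2/5],
b = (14/3, 38/15, 26/15).
Solving gives a_0 = 2, a_1 = 19/5, a_2 = 1, so
  g(x) = x^2 + 19*x/5 + 2.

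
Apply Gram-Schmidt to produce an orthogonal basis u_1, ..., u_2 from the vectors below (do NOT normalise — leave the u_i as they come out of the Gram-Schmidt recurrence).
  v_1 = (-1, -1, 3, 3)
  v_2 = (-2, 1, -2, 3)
Orthogonal basis:
  u_1 = (-1, -1, 3, 3)
  u_2 = (-9/5, 6/5, -13/5, 12/5)

Apply the Gram-Schmidt recurrence
  u_1 = v_1
  u_i = v_i − Σ_{j<i} ((v_i · u_j) / (u_j · u_j)) · u_j.

Step by step this gives:
  u_1 = (-1, -1, 3, 3)
  u_2 = (-9/5, 6/5, -13/5, 12/5)

Orthogonality check:
  u_2 · u_1 = 0 (should be 0)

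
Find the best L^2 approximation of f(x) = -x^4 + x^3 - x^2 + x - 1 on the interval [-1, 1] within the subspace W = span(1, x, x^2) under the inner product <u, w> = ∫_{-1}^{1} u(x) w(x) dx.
g(x) = -13*x^2/7 + 8*x/5 - 32/35

The best approximation g ∈ W is the orthogonal projection of f onto W. Writing g = a_0 + a_1 x + a_2 x^2, the coefficients solve the normal equations G · a = b where
  G_{ij} = <φ_i, φ_j> and b_i = <f, φ_i>, with φ_0 = 1, φ_1 = x, φ_2 = x^2.
G =
  [2, 0, 2/3]
  [0, 2/3, 0]
  [2/3, 0, 2/5],
b = (-46/15, 16/15, -142/105).
Solving gives a_0 = -32/35, a_1 = 8/5, a_2 = -13/7, so
  g(x) = -13*x^2/7 + 8*x/5 - 32/35.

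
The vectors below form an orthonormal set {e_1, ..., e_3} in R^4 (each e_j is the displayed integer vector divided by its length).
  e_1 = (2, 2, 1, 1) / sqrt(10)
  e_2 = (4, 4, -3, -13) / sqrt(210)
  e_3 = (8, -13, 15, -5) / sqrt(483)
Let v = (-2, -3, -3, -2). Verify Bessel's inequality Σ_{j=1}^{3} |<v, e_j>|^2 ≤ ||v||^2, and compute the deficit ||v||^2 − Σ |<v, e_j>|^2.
Σ |<v, e_j>|^2 = 549/23; ||v||^2 = 26; deficit = 49/23

Write each e_j = u_j / sqrt(<u_j, u_j>) where u_j is the displayed integer vector. Then <v, e_j> = <v, u_j> / sqrt(<u_j, u_j>), so |<v, e_j>|^2 = <v, u_j>^2 / <u_j, u_j>.
Coefficients: <v, e_1> = -15/sqrt(10), <v, e_2> = 15/sqrt(210), <v, e_3> = -12/sqrt(483).
Square and sum: Σ |<v, e_j>|^2 = 549/23.
Compute ||v||^2 = v·v = 26.
Deficit = 26 − 549/23 = 49/23 ≥ 0, confirming Bessel's inequality. (The deficit equals ||v − Σ <v,e_j> e_j||^2, the squared distance from v to span{e_j}.)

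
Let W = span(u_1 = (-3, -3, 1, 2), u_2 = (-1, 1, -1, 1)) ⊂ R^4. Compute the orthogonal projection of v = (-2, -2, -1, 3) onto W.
proj_W(v) = (-267/91, -9/7, -11/91, 29/13)

Set up U = [u_1 | ... | u_2] ∈ R^(4×2). The projector onto W = col(U) is P = U (U^T U)^(-1) U^T.
Compute U^T U =
  [23, 1]
  [1, 4],
and U^T v = (17, 4).
Solve U^T U · c = U^T v for the coefficients: c = (64/91, 75/91). The projection is proj_W(v) = U c.
Check: (v - proj_W(v)) · u_1 = 0  (should be 0).
Check: (v - proj_W(v)) · u_2 = 0  (should be 0).
Result: proj_W(v) = (-267/91, -9/7, -11/91, 29/13).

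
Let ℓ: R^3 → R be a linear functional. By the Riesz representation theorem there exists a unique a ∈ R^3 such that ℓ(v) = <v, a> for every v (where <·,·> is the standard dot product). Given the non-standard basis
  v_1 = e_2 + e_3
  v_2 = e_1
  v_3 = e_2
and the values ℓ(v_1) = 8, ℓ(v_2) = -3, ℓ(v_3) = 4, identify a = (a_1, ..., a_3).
a = (-3, 4, 4)

Write a = (a_1, ..., a_3) in the standard basis. For each basis vector v_i, ℓ(v_i) = <v_i, a> is a linear equation in the a_j's. Collect the n equations into a matrix system V a = ℓ, where row i of V is v_i (expressed in the standard basis). Since V is invertible (lower-triangular with 1s on the diagonal, up to permutation), solve by back-substitution:
  V =
[[0, 1, 1],
 [1, 0, 0],
 [0, 1, 0]]
  V a = (8, -3, 4)
Solving gives a = (-3, 4, 4).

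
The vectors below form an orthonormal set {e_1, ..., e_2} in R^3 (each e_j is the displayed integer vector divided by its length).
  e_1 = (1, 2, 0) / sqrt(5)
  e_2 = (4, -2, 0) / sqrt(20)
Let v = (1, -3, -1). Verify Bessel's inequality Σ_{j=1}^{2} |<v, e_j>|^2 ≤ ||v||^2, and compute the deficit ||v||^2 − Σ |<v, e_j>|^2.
Σ |<v, e_j>|^2 = 10; ||v||^2 = 11; deficit = 1

Write each e_j = u_j / sqrt(<u_j, u_j>) where u_j is the displayed integer vector. Then <v, e_j> = <v, u_j> / sqrt(<u_j, u_j>), so |<v, e_j>|^2 = <v, u_j>^2 / <u_j, u_j>.
Coefficients: <v, e_1> = -5/sqrt(5), <v, e_2> = 10/sqrt(20).
Square and sum: Σ |<v, e_j>|^2 = 10.
Compute ||v||^2 = v·v = 11.
Deficit = 11 − 10 = 1 ≥ 0, confirming Bessel's inequality. (The deficit equals ||v − Σ <v,e_j> e_j||^2, the squared distance from v to span{e_j}.)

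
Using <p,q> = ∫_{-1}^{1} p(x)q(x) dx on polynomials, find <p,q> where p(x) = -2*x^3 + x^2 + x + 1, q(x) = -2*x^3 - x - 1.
<p,q> = -46/21

Expand the product: p(x)·q(x) = 4*x^6 - 2*x^5 - x^3 - 2*x^2 - 2*x - 1.
∫_{-1}^{1} of each monomial x^k gives [2/(k+1) if k even, 0 if k odd]. Integrating term-by-term (or equivalently evaluating the antiderivative F(x) = 4*x^7/7 - x^6/3 - x^4/4 - 2*x^3/3 - x^2 - x at the endpoints):
  F(1) − F(−1) = -75/28 − (-41/84) = -46/21.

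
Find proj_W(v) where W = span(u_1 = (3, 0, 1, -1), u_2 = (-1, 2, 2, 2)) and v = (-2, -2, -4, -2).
proj_W(v) = (-130/67, -178/67, -251/67, -105/67)

Set up U = [u_1 | ... | u_2] ∈ R^(4×2). The projector onto W = col(U) is P = U (U^T U)^(-1) U^T.
Compute U^T U =
  [11, -3]
  [-3, 13],
and U^T v = (-8, -14).
Solve U^T U · c = U^T v for the coefficients: c = (-73/67, -89/67). The projection is proj_W(v) = U c.
Check: (v - proj_W(v)) · u_1 = 0  (should be 0).
Check: (v - proj_W(v)) · u_2 = 0  (should be 0).
Result: proj_W(v) = (-130/67, -178/67, -251/67, -105/67).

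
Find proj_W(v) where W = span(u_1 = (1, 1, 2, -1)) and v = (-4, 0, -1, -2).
proj_W(v) = (-4/7, -4/7, -8/7, 4/7)

Set up U = [u_1 | ... | u_1] ∈ R^(4×1). The projector onto W = col(U) is P = U (U^T U)^(-1) U^T.
Compute U^T U =
  [7],
and U^T v = (-4).
Solve U^T U · c = U^T v for the coefficients: c = (-4/7). The projection is proj_W(v) = U c.
Check: (v - proj_W(v)) · u_1 = 0  (should be 0).
Result: proj_W(v) = (-4/7, -4/7, -8/7, 4/7).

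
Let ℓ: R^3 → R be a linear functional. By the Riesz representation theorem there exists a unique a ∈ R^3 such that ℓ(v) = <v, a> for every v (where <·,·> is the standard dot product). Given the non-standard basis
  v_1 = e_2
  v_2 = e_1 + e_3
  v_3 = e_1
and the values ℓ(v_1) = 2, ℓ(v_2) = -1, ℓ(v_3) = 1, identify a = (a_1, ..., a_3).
a = (1, 2, -2)

Write a = (a_1, ..., a_3) in the standard basis. For each basis vector v_i, ℓ(v_i) = <v_i, a> is a linear equation in the a_j's. Collect the n equations into a matrix system V a = ℓ, where row i of V is v_i (expressed in the standard basis). Since V is invertible (lower-triangular with 1s on the diagonal, up to permutation), solve by back-substitution:
  V =
[[0, 1, 0],
 [1, 0, 1],
 [1, 0, 0]]
  V a = (2, -1, 1)
Solving gives a = (1, 2, -2).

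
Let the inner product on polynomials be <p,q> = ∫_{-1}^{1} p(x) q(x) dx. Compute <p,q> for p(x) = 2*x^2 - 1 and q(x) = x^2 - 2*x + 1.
<p,q> = -8/15

Expand the product: p(x)·q(x) = 2*x^4 - 4*x^3 + x^2 + 2*x - 1.
∫_{-1}^{1} of each monomial x^k gives [2/(k+1) if k even, 0 if k odd]. Integrating term-by-term (or equivalently evaluating the antiderivative F(x) = 2*x^5/5 - x^4 + x^3/3 + x^2 - x at the endpoints):
  F(1) − F(−1) = -4/15 − (4/15) = -8/15.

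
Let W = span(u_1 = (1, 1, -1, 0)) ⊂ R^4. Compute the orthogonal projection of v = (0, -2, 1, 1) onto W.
proj_W(v) = (-1, -1, 1, 0)

Set up U = [u_1 | ... | u_1] ∈ R^(4×1). The projector onto W = col(U) is P = U (U^T U)^(-1) U^T.
Compute U^T U =
  [3],
and U^T v = (-3).
Solve U^T U · c = U^T v for the coefficients: c = (-1). The projection is proj_W(v) = U c.
Check: (v - proj_W(v)) · u_1 = 0  (should be 0).
Result: proj_W(v) = (-1, -1, 1, 0).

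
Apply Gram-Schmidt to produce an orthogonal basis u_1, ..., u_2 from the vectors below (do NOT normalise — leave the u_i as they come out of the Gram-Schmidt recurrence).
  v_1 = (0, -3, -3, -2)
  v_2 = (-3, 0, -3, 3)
Orthogonal basis:
  u_1 = (0, -3, -3, -2)
  u_2 = (-3, 9/22, -57/22, 36/11)

Apply the Gram-Schmidt recurrence
  u_1 = v_1
  u_i = v_i − Σ_{j<i} ((v_i · u_j) / (u_j · u_j)) · u_j.

Step by step this gives:
  u_1 = (0, -3, -3, -2)
  u_2 = (-3, 9/22, -57/22, 36/11)

Orthogonality check:
  u_2 · u_1 = 0 (should be 0)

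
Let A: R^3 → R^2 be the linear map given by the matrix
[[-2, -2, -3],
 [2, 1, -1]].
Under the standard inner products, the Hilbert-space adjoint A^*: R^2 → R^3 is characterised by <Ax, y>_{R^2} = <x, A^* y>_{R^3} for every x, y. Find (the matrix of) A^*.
A^* = A^T =
[[-2, 2],
 [-2, 1],
 [-3, -1]]

For real matrices with standard dot products, the defining identity <Ax, y> = <x, A^* y> gives (Ax)^T y = x^T (A^*) y, i.e. x^T A^T y = x^T (A^*) y. Since this holds for all x, y, we must have A^* = A^T. Therefore
A^* =
[[-2, 2],
 [-2, 1],
 [-3, -1]].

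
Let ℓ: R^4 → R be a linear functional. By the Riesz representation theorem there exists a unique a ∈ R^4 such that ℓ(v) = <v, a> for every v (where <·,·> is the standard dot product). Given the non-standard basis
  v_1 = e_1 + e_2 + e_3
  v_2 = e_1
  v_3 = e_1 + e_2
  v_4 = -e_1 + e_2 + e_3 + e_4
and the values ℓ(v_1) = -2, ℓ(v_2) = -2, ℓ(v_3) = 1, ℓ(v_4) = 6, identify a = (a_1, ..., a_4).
a = (-2, 3, -3, 4)

Write a = (a_1, ..., a_4) in the standard basis. For each basis vector v_i, ℓ(v_i) = <v_i, a> is a linear equation in the a_j's. Collect the n equations into a matrix system V a = ℓ, where row i of V is v_i (expressed in the standard basis). Since V is invertible (lower-triangular with 1s on the diagonal, up to permutation), solve by back-substitution:
  V =
[[1, 1, 1, 0],
 [1, 0, 0, 0],
 [1, 1, 0, 0],
 [-1, 1, 1, 1]]
  V a = (-2, -2, 1, 6)
Solving gives a = (-2, 3, -3, 4).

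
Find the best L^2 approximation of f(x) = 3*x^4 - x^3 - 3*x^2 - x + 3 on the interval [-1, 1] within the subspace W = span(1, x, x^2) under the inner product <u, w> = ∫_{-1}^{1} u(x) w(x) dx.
g(x) = -3*x^2/7 - 8*x/5 + 96/35

The best approximation g ∈ W is the orthogonal projection of f onto W. Writing g = a_0 + a_1 x + a_2 x^2, the coefficients solve the normal equations G · a = b where
  G_{ij} = <φ_i, φ_j> and b_i = <f, φ_i>, with φ_0 = 1, φ_1 = x, φ_2 = x^2.
G =
  [2, 0, 2/3]
  [0, 2/3, 0]
  [2/3, 0, 2/5],
b = (26/5, -16/15, 58/35).
Solving gives a_0 = 96/35, a_1 = -8/5, a_2 = -3/7, so
  g(x) = -3*x^2/7 - 8*x/5 + 96/35.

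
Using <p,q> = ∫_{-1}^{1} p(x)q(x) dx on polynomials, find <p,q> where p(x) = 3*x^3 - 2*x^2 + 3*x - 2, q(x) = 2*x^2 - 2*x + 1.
<p,q> = -16

Expand the product: p(x)·q(x) = 6*x^5 - 10*x^4 + 13*x^3 - 12*x^2 + 7*x - 2.
∫_{-1}^{1} of each monomial x^k gives [2/(k+1) if k even, 0 if k odd]. Integrating term-by-term (or equivalently evaluating the antiderivative F(x) = x^6 - 2*x^5 + 13*x^4/4 - 4*x^3 + 7*x^2/2 - 2*x at the endpoints):
  F(1) − F(−1) = -1/4 − (63/4) = -16.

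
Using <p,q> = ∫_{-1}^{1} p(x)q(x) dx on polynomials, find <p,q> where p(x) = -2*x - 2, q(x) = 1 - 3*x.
<p,q> = 0

Expand the product: p(x)·q(x) = 6*x^2 + 4*x - 2.
∫_{-1}^{1} of each monomial x^k gives [2/(k+1) if k even, 0 if k odd]. Integrating term-by-term (or equivalently evaluating the antiderivative F(x) = 2*x^3 + 2*x^2 - 2*x at the endpoints):
  F(1) − F(−1) = 2 − (2) = 0.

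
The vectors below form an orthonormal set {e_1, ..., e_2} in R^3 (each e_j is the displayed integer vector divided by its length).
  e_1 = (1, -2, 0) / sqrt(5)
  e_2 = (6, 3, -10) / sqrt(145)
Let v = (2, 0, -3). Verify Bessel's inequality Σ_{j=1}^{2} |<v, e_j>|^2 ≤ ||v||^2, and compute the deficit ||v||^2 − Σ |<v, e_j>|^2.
Σ |<v, e_j>|^2 = 376/29; ||v||^2 = 13; deficit = 1/29

Write each e_j = u_j / sqrt(<u_j, u_j>) where u_j is the displayed integer vector. Then <v, e_j> = <v, u_j> / sqrt(<u_j, u_j>), so |<v, e_j>|^2 = <v, u_j>^2 / <u_j, u_j>.
Coefficients: <v, e_1> = 2/sqrt(5), <v, e_2> = 42/sqrt(145).
Square and sum: Σ |<v, e_j>|^2 = 376/29.
Compute ||v||^2 = v·v = 13.
Deficit = 13 − 376/29 = 1/29 ≥ 0, confirming Bessel's inequality. (The deficit equals ||v − Σ <v,e_j> e_j||^2, the squared distance from v to span{e_j}.)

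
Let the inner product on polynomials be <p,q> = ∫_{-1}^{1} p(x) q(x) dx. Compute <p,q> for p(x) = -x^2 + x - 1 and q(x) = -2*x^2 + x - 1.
<p,q> = 82/15

Expand the product: p(x)·q(x) = 2*x^4 - 3*x^3 + 4*x^2 - 2*x + 1.
∫_{-1}^{1} of each monomial x^k gives [2/(k+1) if k even, 0 if k odd]. Integrating term-by-term (or equivalently evaluating the antiderivative F(x) = 2*x^5/5 - 3*x^4/4 + 4*x^3/3 - x^2 + x at the endpoints):
  F(1) − F(−1) = 59/60 − (-269/60) = 82/15.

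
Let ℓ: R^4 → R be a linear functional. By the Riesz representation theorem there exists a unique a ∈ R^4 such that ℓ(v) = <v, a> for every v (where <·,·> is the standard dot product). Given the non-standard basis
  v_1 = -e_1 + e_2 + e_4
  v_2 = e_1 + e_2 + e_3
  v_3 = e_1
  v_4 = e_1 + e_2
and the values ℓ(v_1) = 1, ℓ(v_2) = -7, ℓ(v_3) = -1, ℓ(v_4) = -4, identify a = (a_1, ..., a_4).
a = (-1, -3, -3, 3)

Write a = (a_1, ..., a_4) in the standard basis. For each basis vector v_i, ℓ(v_i) = <v_i, a> is a linear equation in the a_j's. Collect the n equations into a matrix system V a = ℓ, where row i of V is v_i (expressed in the standard basis). Since V is invertible (lower-triangular with 1s on the diagonal, up to permutation), solve by back-substitution:
  V =
[[-1, 1, 0, 1],
 [1, 1, 1, 0],
 [1, 0, 0, 0],
 [1, 1, 0, 0]]
  V a = (1, -7, -1, -4)
Solving gives a = (-1, -3, -3, 3).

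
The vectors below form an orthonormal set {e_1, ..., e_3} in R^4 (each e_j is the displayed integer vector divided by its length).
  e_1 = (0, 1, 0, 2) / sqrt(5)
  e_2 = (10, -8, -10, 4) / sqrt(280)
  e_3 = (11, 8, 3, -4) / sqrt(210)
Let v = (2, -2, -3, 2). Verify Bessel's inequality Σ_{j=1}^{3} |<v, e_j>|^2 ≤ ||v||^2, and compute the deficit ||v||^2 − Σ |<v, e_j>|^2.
Σ |<v, e_j>|^2 = 314/15; ||v||^2 = 21; deficit = 1/15

Write each e_j = u_j / sqrt(<u_j, u_j>) where u_j is the displayed integer vector. Then <v, e_j> = <v, u_j> / sqrt(<u_j, u_j>), so |<v, e_j>|^2 = <v, u_j>^2 / <u_j, u_j>.
Coefficients: <v, e_1> = 2/sqrt(5), <v, e_2> = 74/sqrt(280), <v, e_3> = -11/sqrt(210).
Square and sum: Σ |<v, e_j>|^2 = 314/15.
Compute ||v||^2 = v·v = 21.
Deficit = 21 − 314/15 = 1/15 ≥ 0, confirming Bessel's inequality. (The deficit equals ||v − Σ <v,e_j> e_j||^2, the squared distance from v to span{e_j}.)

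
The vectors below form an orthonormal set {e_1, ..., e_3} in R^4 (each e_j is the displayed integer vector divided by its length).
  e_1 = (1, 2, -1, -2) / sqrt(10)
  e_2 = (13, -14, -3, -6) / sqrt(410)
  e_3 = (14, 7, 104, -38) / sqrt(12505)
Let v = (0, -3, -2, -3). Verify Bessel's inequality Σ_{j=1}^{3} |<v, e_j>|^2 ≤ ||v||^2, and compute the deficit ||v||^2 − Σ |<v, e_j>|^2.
Σ |<v, e_j>|^2 = 737/61; ||v||^2 = 22; deficit = 605/61

Write each e_j = u_j / sqrt(<u_j, u_j>) where u_j is the displayed integer vector. Then <v, e_j> = <v, u_j> / sqrt(<u_j, u_j>), so |<v, e_j>|^2 = <v, u_j>^2 / <u_j, u_j>.
Coefficients: <v, e_1> = 2/sqrt(10), <v, e_2> = 66/sqrt(410), <v, e_3> = -115/sqrt(12505).
Square and sum: Σ |<v, e_j>|^2 = 737/61.
Compute ||v||^2 = v·v = 22.
Deficit = 22 − 737/61 = 605/61 ≥ 0, confirming Bessel's inequality. (The deficit equals ||v − Σ <v,e_j> e_j||^2, the squared distance from v to span{e_j}.)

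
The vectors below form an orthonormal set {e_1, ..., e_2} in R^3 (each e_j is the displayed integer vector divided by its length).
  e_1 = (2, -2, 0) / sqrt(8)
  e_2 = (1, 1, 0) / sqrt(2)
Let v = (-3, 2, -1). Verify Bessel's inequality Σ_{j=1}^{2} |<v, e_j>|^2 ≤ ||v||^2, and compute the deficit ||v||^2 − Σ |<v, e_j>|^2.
Σ |<v, e_j>|^2 = 13; ||v||^2 = 14; deficit = 1

Write each e_j = u_j / sqrt(<u_j, u_j>) where u_j is the displayed integer vector. Then <v, e_j> = <v, u_j> / sqrt(<u_j, u_j>), so |<v, e_j>|^2 = <v, u_j>^2 / <u_j, u_j>.
Coefficients: <v, e_1> = -10/sqrt(8), <v, e_2> = -1/sqrt(2).
Square and sum: Σ |<v, e_j>|^2 = 13.
Compute ||v||^2 = v·v = 14.
Deficit = 14 − 13 = 1 ≥ 0, confirming Bessel's inequality. (The deficit equals ||v − Σ <v,e_j> e_j||^2, the squared distance from v to span{e_j}.)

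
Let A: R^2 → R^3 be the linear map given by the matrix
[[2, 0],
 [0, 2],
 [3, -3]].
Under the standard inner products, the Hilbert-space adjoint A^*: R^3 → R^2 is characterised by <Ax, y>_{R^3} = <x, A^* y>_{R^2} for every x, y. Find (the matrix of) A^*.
A^* = A^T =
[[2, 0, 3],
 [0, 2, -3]]

For real matrices with standard dot products, the defining identity <Ax, y> = <x, A^* y> gives (Ax)^T y = x^T (A^*) y, i.e. x^T A^T y = x^T (A^*) y. Since this holds for all x, y, we must have A^* = A^T. Therefore
A^* =
[[2, 0, 3],
 [0, 2, -3]].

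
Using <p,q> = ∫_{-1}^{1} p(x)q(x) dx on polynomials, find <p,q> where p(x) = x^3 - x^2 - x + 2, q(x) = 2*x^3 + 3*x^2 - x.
<p,q> = 298/105

Expand the product: p(x)·q(x) = 2*x^6 + x^5 - 6*x^4 + 2*x^3 + 7*x^2 - 2*x.
∫_{-1}^{1} of each monomial x^k gives [2/(k+1) if k even, 0 if k odd]. Integrating term-by-term (or equivalently evaluating the antiderivative F(x) = 2*x^7/7 + x^6/6 - 6*x^5/5 + x^4/2 + 7*x^3/3 - x^2 at the endpoints):
  F(1) − F(−1) = 38/35 − (-184/105) = 298/105.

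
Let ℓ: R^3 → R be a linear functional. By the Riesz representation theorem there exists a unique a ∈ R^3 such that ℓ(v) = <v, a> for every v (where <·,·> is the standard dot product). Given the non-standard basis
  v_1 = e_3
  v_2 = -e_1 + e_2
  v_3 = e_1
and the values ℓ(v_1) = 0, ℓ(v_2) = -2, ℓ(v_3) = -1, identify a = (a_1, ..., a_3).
a = (-1, -3, 0)

Write a = (a_1, ..., a_3) in the standard basis. For each basis vector v_i, ℓ(v_i) = <v_i, a> is a linear equation in the a_j's. Collect the n equations into a matrix system V a = ℓ, where row i of V is v_i (expressed in the standard basis). Since V is invertible (lower-triangular with 1s on the diagonal, up to permutation), solve by back-substitution:
  V =
[[0, 0, 1],
 [-1, 1, 0],
 [1, 0, 0]]
  V a = (0, -2, -1)
Solving gives a = (-1, -3, 0).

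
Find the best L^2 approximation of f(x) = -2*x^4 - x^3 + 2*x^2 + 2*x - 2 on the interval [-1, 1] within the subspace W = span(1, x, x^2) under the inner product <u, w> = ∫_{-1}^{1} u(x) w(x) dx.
g(x) = 2*x^2/7 + 7*x/5 - 64/35

The best approximation g ∈ W is the orthogonal projection of f onto W. Writing g = a_0 + a_1 x + a_2 x^2, the coefficients solve the normal equations G · a = b where
  G_{ij} = <φ_i, φ_j> and b_i = <f, φ_i>, with φ_0 = 1, φ_1 = x, φ_2 = x^2.
G =
  [2, 0, 2/3]
  [0, 2/3, 0]
  [2/3, 0, 2/5],
b = (-52/15, 14/15, -116/105).
Solving gives a_0 = -64/35, a_1 = 7/5, a_2 = 2/7, so
  g(x) = 2*x^2/7 + 7*x/5 - 64/35.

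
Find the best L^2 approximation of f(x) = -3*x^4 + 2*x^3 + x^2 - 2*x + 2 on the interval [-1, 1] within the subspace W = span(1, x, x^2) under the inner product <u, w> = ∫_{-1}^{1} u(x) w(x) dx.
g(x) = -11*x^2/7 - 4*x/5 + 79/35

The best approximation g ∈ W is the orthogonal projection of f onto W. Writing g = a_0 + a_1 x + a_2 x^2, the coefficients solve the normal equations G · a = b where
  G_{ij} = <φ_i, φ_j> and b_i = <f, φ_i>, with φ_0 = 1, φ_1 = x, φ_2 = x^2.
G =
  [2, 0, 2/3]
  [0, 2/3, 0]
  [2/3, 0, 2/5],
b = (52/15, -8/15, 92/105).
Solving gives a_0 = 79/35, a_1 = -4/5, a_2 = -11/7, so
  g(x) = -11*x^2/7 - 4*x/5 + 79/35.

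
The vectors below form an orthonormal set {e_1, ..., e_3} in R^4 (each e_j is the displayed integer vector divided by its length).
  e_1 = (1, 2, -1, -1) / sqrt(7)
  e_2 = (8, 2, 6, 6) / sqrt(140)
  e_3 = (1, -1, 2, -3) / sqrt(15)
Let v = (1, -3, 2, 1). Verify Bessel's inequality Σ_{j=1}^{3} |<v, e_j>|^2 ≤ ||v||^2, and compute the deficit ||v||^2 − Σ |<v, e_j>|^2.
Σ |<v, e_j>|^2 = 41/3; ||v||^2 = 15; deficit = 4/3

Write each e_j = u_j / sqrt(<u_j, u_j>) where u_j is the displayed integer vector. Then <v, e_j> = <v, u_j> / sqrt(<u_j, u_j>), so |<v, e_j>|^2 = <v, u_j>^2 / <u_j, u_j>.
Coefficients: <v, e_1> = -8/sqrt(7), <v, e_2> = 20/sqrt(140), <v, e_3> = 5/sqrt(15).
Square and sum: Σ |<v, e_j>|^2 = 41/3.
Compute ||v||^2 = v·v = 15.
Deficit = 15 − 41/3 = 4/3 ≥ 0, confirming Bessel's inequality. (The deficit equals ||v − Σ <v,e_j> e_j||^2, the squared distance from v to span{e_j}.)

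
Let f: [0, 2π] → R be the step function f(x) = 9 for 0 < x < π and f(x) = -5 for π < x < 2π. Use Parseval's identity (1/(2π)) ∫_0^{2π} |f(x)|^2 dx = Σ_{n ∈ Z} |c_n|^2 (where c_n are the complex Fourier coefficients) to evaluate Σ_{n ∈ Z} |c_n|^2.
Σ |c_n|^2 = 53

Parseval equates the L^2 energy of f (normalised by 1/(2π)) with the ℓ^2 sum of its Fourier coefficients: (1/(2π)) ∫_0^{2π} |f|^2 = Σ |c_n|^2.
Compute the left side: (1/(2π)) [∫_0^π 9^2 dx + ∫_π^{2π} (-5)^2 dx] = (1/(2π)) · (81π + 25π) = (81 + 25)/2 = 53.
So Σ_{n ∈ Z} |c_n|^2 = 53.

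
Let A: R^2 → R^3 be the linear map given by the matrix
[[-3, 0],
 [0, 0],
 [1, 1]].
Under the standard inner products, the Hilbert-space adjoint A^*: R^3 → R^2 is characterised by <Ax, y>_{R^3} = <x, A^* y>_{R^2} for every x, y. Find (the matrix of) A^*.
A^* = A^T =
[[-3, 0, 1],
 [0, 0, 1]]

For real matrices with standard dot products, the defining identity <Ax, y> = <x, A^* y> gives (Ax)^T y = x^T (A^*) y, i.e. x^T A^T y = x^T (A^*) y. Since this holds for all x, y, we must have A^* = A^T. Therefore
A^* =
[[-3, 0, 1],
 [0, 0, 1]].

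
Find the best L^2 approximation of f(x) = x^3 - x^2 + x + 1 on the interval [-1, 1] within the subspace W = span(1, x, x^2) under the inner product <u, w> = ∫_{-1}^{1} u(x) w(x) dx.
g(x) = -x^2 + 8*x/5 + 1

The best approximation g ∈ W is the orthogonal projection of f onto W. Writing g = a_0 + a_1 x + a_2 x^2, the coefficients solve the normal equations G · a = b where
  G_{ij} = <φ_i, φ_j> and b_i = <f, φ_i>, with φ_0 = 1, φ_1 = x, φ_2 = x^2.
G =
  [2, 0, 2/3]
  [0, 2/3, 0]
  [2/3, 0, 2/5],
b = (4/3, 16/15, 4/15).
Solving gives a_0 = 1, a_1 = 8/5, a_2 = -1, so
  g(x) = -x^2 + 8*x/5 + 1.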